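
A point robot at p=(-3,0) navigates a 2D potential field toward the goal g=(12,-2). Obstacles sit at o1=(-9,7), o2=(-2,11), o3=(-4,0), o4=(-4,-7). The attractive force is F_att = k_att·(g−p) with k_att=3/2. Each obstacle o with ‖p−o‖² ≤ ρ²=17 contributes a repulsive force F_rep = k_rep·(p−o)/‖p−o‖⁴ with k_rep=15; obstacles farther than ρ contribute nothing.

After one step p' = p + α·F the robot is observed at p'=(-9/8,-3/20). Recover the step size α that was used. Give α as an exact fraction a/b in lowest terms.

α = 1/20

F_att = 3/2·(g−p) = 3/2·(15,-2) = (22.5000,-3.0000)
o1: d²=85 > ρ²=17 → inactive
o2: d²=122 > ρ²=17 → inactive
o3: d²=1 ≤ ρ²=17; F_rep = 15·(1,0)/1² = (15.0000,0.0000)
o4: d²=50 > ρ²=17 → inactive
F = F_att + ΣF_rep = (37.5000,-3.0000)
Δp = p'−p = (1.8750,-0.1500); α = Δx/Fx = (15/8) / (75/2) = 1/20
check: Δy/Fy = (-3/20) / (-3) = 1/20 ✓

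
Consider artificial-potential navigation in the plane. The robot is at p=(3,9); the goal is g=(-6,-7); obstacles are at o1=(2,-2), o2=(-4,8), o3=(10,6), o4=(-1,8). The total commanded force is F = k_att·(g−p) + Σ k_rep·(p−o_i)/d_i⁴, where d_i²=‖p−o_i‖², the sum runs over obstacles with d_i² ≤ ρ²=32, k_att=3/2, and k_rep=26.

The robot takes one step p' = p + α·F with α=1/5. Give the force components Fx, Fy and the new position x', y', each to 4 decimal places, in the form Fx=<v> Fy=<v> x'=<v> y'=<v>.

Fx=-13.1401 Fy=-23.9100 x'=0.3720 y'=4.2180

F_att = 3/2·(g−p) = 3/2·(-9,-16) = (-13.5000,-24.0000)
o1: d²=122 > ρ²=32 → inactive
o2: d²=50 > ρ²=32 → inactive
o3: d²=58 > ρ²=32 → inactive
o4: d²=17 ≤ ρ²=32; F_rep = 26·(4,1)/17² = (0.3599,0.0900)
F = F_att + ΣF_rep = (-13.1401,-23.9100)
p' = p + 1/5·F = (0.3720,4.2180)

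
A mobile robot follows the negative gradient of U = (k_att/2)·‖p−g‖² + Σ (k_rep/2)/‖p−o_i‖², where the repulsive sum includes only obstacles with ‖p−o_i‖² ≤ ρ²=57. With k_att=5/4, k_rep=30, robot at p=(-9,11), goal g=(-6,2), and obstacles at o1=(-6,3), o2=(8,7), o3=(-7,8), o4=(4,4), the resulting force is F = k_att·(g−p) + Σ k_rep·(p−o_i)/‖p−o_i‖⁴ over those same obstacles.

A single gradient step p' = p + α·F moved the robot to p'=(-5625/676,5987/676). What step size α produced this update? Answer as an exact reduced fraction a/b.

F_att = 5/4·(g−p) = 5/4·(3,-9) = (3.7500,-11.2500)
o1: d²=73 > ρ²=57 → inactive
o2: d²=305 > ρ²=57 → inactive
o3: d²=13 ≤ ρ²=57; F_rep = 30·(-2,3)/13² = (-0.3550,0.5325)
o4: d²=218 > ρ²=57 → inactive
F = F_att + ΣF_rep = (3.3950,-10.7175)
Δp = p'−p = (0.6790,-2.1435); α = Δx/Fx = (459/676) / (2295/676) = 1/5
check: Δy/Fy = (-1449/676) / (-7245/676) = 1/5 ✓

α = 1/5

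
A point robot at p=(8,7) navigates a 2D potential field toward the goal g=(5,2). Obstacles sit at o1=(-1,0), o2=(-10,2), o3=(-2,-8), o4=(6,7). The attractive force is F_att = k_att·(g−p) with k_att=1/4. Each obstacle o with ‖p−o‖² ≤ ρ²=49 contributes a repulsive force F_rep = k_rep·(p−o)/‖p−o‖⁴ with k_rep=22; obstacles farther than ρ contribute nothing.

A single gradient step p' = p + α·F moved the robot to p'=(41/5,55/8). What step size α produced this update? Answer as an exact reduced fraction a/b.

F_att = 1/4·(g−p) = 1/4·(-3,-5) = (-0.7500,-1.2500)
o1: d²=130 > ρ²=49 → inactive
o2: d²=349 > ρ²=49 → inactive
o3: d²=325 > ρ²=49 → inactive
o4: d²=4 ≤ ρ²=49; F_rep = 22·(2,0)/4² = (2.7500,0.0000)
F = F_att + ΣF_rep = (2.0000,-1.2500)
Δp = p'−p = (0.2000,-0.1250); α = Δx/Fx = (1/5) / (2) = 1/10
check: Δy/Fy = (-1/8) / (-5/4) = 1/10 ✓

α = 1/10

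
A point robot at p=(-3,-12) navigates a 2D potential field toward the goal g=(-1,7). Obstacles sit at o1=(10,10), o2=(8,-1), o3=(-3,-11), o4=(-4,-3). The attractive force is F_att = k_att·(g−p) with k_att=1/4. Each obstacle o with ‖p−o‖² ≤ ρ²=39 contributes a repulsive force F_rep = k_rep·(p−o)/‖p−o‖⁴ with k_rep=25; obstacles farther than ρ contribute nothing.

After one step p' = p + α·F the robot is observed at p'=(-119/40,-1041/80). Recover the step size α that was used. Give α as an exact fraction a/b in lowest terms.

α = 1/20

F_att = 1/4·(g−p) = 1/4·(2,19) = (0.5000,4.7500)
o1: d²=653 > ρ²=39 → inactive
o2: d²=242 > ρ²=39 → inactive
o3: d²=1 ≤ ρ²=39; F_rep = 25·(0,-1)/1² = (0.0000,-25.0000)
o4: d²=82 > ρ²=39 → inactive
F = F_att + ΣF_rep = (0.5000,-20.2500)
Δp = p'−p = (0.0250,-1.0125); α = Δx/Fx = (1/40) / (1/2) = 1/20
check: Δy/Fy = (-81/80) / (-81/4) = 1/20 ✓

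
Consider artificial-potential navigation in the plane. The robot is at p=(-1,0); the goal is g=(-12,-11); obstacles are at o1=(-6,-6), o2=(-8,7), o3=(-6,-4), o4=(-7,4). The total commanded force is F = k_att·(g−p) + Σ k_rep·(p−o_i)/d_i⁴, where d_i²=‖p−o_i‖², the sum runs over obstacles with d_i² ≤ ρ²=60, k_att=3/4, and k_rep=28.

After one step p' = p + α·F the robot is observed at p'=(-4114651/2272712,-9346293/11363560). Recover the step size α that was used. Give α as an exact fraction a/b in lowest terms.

α = 1/10

F_att = 3/4·(g−p) = 3/4·(-11,-11) = (-8.2500,-8.2500)
o1: d²=61 > ρ²=60 → inactive
o2: d²=98 > ρ²=60 → inactive
o3: d²=41 ≤ ρ²=60; F_rep = 28·(5,4)/41² = (0.0833,0.0666)
o4: d²=52 ≤ ρ²=60; F_rep = 28·(6,-4)/52² = (0.0621,-0.0414)
F = F_att + ΣF_rep = (-8.1046,-8.2248)
Δp = p'−p = (-0.8105,-0.8225); α = Δx/Fx = (-1841939/2272712) / (-9209695/1136356) = 1/10
check: Δy/Fy = (-9346293/11363560) / (-9346293/1136356) = 1/10 ✓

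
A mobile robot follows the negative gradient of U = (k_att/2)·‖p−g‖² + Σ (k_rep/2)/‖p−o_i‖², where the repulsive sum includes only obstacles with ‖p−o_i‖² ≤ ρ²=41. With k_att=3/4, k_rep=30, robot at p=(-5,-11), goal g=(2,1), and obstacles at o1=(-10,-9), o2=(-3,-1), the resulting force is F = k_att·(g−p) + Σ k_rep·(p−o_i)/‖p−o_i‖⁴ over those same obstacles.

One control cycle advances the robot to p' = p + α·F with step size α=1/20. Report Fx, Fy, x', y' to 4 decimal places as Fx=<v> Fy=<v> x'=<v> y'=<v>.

F_att = 3/4·(g−p) = 3/4·(7,12) = (5.2500,9.0000)
o1: d²=29 ≤ ρ²=41; F_rep = 30·(5,-2)/29² = (0.1784,-0.0713)
o2: d²=104 > ρ²=41 → inactive
F = F_att + ΣF_rep = (5.4284,8.9287)
p' = p + 1/20·F = (-4.7286,-10.5536)

Fx=5.4284 Fy=8.9287 x'=-4.7286 y'=-10.5536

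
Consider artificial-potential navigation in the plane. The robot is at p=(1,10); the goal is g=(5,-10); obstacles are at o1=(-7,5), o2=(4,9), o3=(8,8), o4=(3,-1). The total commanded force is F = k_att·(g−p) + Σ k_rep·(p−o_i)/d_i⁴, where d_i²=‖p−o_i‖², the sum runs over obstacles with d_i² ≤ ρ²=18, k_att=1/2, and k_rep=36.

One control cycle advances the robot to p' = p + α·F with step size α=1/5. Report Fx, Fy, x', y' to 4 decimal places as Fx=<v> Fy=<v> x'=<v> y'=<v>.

F_att = 1/2·(g−p) = 1/2·(4,-20) = (2.0000,-10.0000)
o1: d²=89 > ρ²=18 → inactive
o2: d²=10 ≤ ρ²=18; F_rep = 36·(-3,1)/10² = (-1.0800,0.3600)
o3: d²=53 > ρ²=18 → inactive
o4: d²=125 > ρ²=18 → inactive
F = F_att + ΣF_rep = (0.9200,-9.6400)
p' = p + 1/5·F = (1.1840,8.0720)

Fx=0.9200 Fy=-9.6400 x'=1.1840 y'=8.0720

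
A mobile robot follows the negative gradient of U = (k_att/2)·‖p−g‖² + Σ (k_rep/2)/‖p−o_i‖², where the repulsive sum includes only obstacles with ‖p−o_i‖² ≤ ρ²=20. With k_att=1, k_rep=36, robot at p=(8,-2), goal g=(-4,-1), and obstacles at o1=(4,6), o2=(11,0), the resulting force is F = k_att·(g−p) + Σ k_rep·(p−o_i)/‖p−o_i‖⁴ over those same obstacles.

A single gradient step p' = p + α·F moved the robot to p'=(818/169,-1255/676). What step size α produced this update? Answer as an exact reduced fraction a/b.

α = 1/4

F_att = 1·(g−p) = 1·(-12,1) = (-12.0000,1.0000)
o1: d²=80 > ρ²=20 → inactive
o2: d²=13 ≤ ρ²=20; F_rep = 36·(-3,-2)/13² = (-0.6391,-0.4260)
F = F_att + ΣF_rep = (-12.6391,0.5740)
Δp = p'−p = (-3.1598,0.1435); α = Δx/Fx = (-534/169) / (-2136/169) = 1/4
check: Δy/Fy = (97/676) / (97/169) = 1/4 ✓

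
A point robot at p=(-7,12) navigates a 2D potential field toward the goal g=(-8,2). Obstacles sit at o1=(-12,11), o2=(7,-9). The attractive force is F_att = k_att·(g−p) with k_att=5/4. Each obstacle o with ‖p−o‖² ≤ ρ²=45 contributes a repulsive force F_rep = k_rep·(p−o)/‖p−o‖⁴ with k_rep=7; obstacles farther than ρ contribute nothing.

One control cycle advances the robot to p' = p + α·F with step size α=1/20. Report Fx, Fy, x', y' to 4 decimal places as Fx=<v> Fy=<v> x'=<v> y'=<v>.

Fx=-1.1982 Fy=-12.4896 x'=-7.0599 y'=11.3755

F_att = 5/4·(g−p) = 5/4·(-1,-10) = (-1.2500,-12.5000)
o1: d²=26 ≤ ρ²=45; F_rep = 7·(5,1)/26² = (0.0518,0.0104)
o2: d²=637 > ρ²=45 → inactive
F = F_att + ΣF_rep = (-1.1982,-12.4896)
p' = p + 1/20·F = (-7.0599,11.3755)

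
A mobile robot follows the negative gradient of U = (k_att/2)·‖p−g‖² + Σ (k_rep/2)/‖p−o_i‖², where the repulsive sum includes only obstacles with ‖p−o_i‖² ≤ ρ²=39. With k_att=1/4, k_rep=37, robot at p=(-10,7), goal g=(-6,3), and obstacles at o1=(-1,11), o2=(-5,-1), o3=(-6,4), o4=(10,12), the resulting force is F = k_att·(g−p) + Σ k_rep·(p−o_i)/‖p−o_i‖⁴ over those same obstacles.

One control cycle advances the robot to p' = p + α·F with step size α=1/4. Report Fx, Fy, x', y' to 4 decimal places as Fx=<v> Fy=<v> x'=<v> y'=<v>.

F_att = 1/4·(g−p) = 1/4·(4,-4) = (1.0000,-1.0000)
o1: d²=97 > ρ²=39 → inactive
o2: d²=89 > ρ²=39 → inactive
o3: d²=25 ≤ ρ²=39; F_rep = 37·(-4,3)/25² = (-0.2368,0.1776)
o4: d²=425 > ρ²=39 → inactive
F = F_att + ΣF_rep = (0.7632,-0.8224)
p' = p + 1/4·F = (-9.8092,6.7944)

Fx=0.7632 Fy=-0.8224 x'=-9.8092 y'=6.7944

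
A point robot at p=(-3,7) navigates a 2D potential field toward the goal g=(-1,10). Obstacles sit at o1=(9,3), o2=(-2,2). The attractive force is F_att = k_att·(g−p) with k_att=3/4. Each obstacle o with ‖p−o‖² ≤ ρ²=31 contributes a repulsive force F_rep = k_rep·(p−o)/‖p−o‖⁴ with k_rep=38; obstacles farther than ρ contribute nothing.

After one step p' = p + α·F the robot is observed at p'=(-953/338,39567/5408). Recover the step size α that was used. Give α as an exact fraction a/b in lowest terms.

F_att = 3/4·(g−p) = 3/4·(2,3) = (1.5000,2.2500)
o1: d²=160 > ρ²=31 → inactive
o2: d²=26 ≤ ρ²=31; F_rep = 38·(-1,5)/26² = (-0.0562,0.2811)
F = F_att + ΣF_rep = (1.4438,2.5311)
Δp = p'−p = (0.1805,0.3164); α = Δx/Fx = (61/338) / (244/169) = 1/8
check: Δy/Fy = (1711/5408) / (1711/676) = 1/8 ✓

α = 1/8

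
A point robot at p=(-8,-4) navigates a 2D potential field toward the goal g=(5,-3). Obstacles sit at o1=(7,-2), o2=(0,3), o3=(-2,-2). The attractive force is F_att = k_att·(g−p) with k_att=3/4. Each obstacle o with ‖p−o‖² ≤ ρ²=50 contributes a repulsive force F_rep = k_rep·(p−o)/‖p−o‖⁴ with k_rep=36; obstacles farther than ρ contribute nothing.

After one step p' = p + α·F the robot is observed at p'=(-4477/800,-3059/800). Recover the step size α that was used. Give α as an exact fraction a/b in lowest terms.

F_att = 3/4·(g−p) = 3/4·(13,1) = (9.7500,0.7500)
o1: d²=229 > ρ²=50 → inactive
o2: d²=113 > ρ²=50 → inactive
o3: d²=40 ≤ ρ²=50; F_rep = 36·(-6,-2)/40² = (-0.1350,-0.0450)
F = F_att + ΣF_rep = (9.6150,0.7050)
Δp = p'−p = (2.4038,0.1762); α = Δx/Fx = (1923/800) / (1923/200) = 1/4
check: Δy/Fy = (141/800) / (141/200) = 1/4 ✓

α = 1/4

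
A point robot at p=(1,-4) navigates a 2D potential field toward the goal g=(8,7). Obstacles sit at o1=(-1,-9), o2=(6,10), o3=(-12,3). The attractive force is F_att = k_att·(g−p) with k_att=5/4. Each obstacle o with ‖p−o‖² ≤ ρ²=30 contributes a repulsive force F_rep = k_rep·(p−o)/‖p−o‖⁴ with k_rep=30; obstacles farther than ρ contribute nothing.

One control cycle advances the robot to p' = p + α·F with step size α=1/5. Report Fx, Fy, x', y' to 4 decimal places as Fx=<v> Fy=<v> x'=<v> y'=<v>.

Fx=8.8213 Fy=13.9284 x'=2.7643 y'=-1.2143

F_att = 5/4·(g−p) = 5/4·(7,11) = (8.7500,13.7500)
o1: d²=29 ≤ ρ²=30; F_rep = 30·(2,5)/29² = (0.0713,0.1784)
o2: d²=221 > ρ²=30 → inactive
o3: d²=218 > ρ²=30 → inactive
F = F_att + ΣF_rep = (8.8213,13.9284)
p' = p + 1/5·F = (2.7643,-1.2143)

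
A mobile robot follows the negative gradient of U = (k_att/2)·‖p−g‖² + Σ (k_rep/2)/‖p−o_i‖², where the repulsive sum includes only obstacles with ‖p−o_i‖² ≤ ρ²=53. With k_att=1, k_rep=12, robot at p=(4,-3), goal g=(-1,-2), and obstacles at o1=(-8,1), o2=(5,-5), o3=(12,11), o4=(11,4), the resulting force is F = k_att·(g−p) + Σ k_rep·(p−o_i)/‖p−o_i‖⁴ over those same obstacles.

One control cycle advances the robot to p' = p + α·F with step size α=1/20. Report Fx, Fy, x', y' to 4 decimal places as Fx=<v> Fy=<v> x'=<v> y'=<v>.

F_att = 1·(g−p) = 1·(-5,1) = (-5.0000,1.0000)
o1: d²=160 > ρ²=53 → inactive
o2: d²=5 ≤ ρ²=53; F_rep = 12·(-1,2)/5² = (-0.4800,0.9600)
o3: d²=260 > ρ²=53 → inactive
o4: d²=98 > ρ²=53 → inactive
F = F_att + ΣF_rep = (-5.4800,1.9600)
p' = p + 1/20·F = (3.7260,-2.9020)

Fx=-5.4800 Fy=1.9600 x'=3.7260 y'=-2.9020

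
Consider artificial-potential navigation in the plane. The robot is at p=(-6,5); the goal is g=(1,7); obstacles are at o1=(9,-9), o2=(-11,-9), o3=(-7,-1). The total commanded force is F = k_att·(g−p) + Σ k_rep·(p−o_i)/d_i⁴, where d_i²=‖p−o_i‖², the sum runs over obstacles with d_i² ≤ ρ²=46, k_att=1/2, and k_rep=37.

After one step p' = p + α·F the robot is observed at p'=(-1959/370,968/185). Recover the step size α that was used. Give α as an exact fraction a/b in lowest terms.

F_att = 1/2·(g−p) = 1/2·(7,2) = (3.5000,1.0000)
o1: d²=421 > ρ²=46 → inactive
o2: d²=221 > ρ²=46 → inactive
o3: d²=37 ≤ ρ²=46; F_rep = 37·(1,6)/37² = (0.0270,0.1622)
F = F_att + ΣF_rep = (3.5270,1.1622)
Δp = p'−p = (0.7054,0.2324); α = Δx/Fx = (261/370) / (261/74) = 1/5
check: Δy/Fy = (43/185) / (43/37) = 1/5 ✓

α = 1/5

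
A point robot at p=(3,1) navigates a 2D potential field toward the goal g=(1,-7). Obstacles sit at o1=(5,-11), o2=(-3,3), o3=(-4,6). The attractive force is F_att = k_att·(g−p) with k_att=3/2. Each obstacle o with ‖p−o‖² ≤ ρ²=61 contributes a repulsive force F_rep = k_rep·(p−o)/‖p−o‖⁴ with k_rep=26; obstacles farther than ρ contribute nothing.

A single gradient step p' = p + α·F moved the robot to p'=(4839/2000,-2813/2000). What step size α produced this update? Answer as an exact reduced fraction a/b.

F_att = 3/2·(g−p) = 3/2·(-2,-8) = (-3.0000,-12.0000)
o1: d²=148 > ρ²=61 → inactive
o2: d²=40 ≤ ρ²=61; F_rep = 26·(6,-2)/40² = (0.0975,-0.0325)
o3: d²=74 > ρ²=61 → inactive
F = F_att + ΣF_rep = (-2.9025,-12.0325)
Δp = p'−p = (-0.5805,-2.4065); α = Δx/Fx = (-1161/2000) / (-1161/400) = 1/5
check: Δy/Fy = (-4813/2000) / (-4813/400) = 1/5 ✓

α = 1/5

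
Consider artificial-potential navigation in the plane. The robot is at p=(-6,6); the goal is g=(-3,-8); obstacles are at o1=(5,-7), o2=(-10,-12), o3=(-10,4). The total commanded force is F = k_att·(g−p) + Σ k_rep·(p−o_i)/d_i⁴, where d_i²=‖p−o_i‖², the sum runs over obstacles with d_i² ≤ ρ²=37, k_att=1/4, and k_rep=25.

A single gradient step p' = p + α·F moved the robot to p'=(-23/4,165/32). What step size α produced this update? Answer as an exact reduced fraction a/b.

α = 1/4

F_att = 1/4·(g−p) = 1/4·(3,-14) = (0.7500,-3.5000)
o1: d²=290 > ρ²=37 → inactive
o2: d²=340 > ρ²=37 → inactive
o3: d²=20 ≤ ρ²=37; F_rep = 25·(4,2)/20² = (0.2500,0.1250)
F = F_att + ΣF_rep = (1.0000,-3.3750)
Δp = p'−p = (0.2500,-0.8438); α = Δx/Fx = (1/4) / (1) = 1/4
check: Δy/Fy = (-27/32) / (-27/8) = 1/4 ✓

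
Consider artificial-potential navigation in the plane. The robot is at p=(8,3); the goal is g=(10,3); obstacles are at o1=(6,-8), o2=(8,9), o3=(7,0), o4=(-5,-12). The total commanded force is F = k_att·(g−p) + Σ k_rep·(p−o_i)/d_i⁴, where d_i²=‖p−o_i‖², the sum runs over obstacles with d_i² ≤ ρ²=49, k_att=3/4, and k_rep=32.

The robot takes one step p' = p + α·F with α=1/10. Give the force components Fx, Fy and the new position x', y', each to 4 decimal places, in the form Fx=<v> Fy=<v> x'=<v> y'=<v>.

Fx=1.8200 Fy=0.8119 x'=8.1820 y'=3.0812

F_att = 3/4·(g−p) = 3/4·(2,0) = (1.5000,0.0000)
o1: d²=125 > ρ²=49 → inactive
o2: d²=36 ≤ ρ²=49; F_rep = 32·(0,-6)/36² = (0.0000,-0.1481)
o3: d²=10 ≤ ρ²=49; F_rep = 32·(1,3)/10² = (0.3200,0.9600)
o4: d²=394 > ρ²=49 → inactive
F = F_att + ΣF_rep = (1.8200,0.8119)
p' = p + 1/10·F = (8.1820,3.0812)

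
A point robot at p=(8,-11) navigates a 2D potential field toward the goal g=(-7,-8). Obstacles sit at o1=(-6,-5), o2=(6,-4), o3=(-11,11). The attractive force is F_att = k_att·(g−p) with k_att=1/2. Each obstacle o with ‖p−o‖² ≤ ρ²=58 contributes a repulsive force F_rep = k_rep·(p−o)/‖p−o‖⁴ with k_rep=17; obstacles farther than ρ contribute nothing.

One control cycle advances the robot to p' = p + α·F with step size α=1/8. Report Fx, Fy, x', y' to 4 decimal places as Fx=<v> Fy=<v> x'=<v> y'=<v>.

Fx=-7.4879 Fy=1.4576 x'=7.0640 y'=-10.8178

F_att = 1/2·(g−p) = 1/2·(-15,3) = (-7.5000,1.5000)
o1: d²=232 > ρ²=58 → inactive
o2: d²=53 ≤ ρ²=58; F_rep = 17·(2,-7)/53² = (0.0121,-0.0424)
o3: d²=845 > ρ²=58 → inactive
F = F_att + ΣF_rep = (-7.4879,1.4576)
p' = p + 1/8·F = (7.0640,-10.8178)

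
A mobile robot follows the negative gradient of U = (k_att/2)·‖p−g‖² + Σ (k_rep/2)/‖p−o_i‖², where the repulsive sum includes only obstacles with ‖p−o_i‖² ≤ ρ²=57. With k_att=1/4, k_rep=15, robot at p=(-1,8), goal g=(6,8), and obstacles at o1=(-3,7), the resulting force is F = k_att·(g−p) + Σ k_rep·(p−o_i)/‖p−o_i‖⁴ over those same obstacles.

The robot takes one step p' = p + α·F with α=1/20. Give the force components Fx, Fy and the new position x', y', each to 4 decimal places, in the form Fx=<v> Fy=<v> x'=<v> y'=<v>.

F_att = 1/4·(g−p) = 1/4·(7,0) = (1.7500,0.0000)
o1: d²=5 ≤ ρ²=57; F_rep = 15·(2,1)/5² = (1.2000,0.6000)
F = F_att + ΣF_rep = (2.9500,0.6000)
p' = p + 1/20·F = (-0.8525,8.0300)

Fx=2.9500 Fy=0.6000 x'=-0.8525 y'=8.0300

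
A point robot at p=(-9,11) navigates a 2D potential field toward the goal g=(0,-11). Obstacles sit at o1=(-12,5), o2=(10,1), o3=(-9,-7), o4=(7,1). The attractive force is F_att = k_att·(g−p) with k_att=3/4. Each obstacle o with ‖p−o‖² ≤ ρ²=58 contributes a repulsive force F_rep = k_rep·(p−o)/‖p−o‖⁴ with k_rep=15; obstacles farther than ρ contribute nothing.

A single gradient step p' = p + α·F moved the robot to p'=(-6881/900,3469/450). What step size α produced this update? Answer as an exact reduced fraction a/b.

α = 1/5

F_att = 3/4·(g−p) = 3/4·(9,-22) = (6.7500,-16.5000)
o1: d²=45 ≤ ρ²=58; F_rep = 15·(3,6)/45² = (0.0222,0.0444)
o2: d²=461 > ρ²=58 → inactive
o3: d²=324 > ρ²=58 → inactive
o4: d²=356 > ρ²=58 → inactive
F = F_att + ΣF_rep = (6.7722,-16.4556)
Δp = p'−p = (1.3544,-3.2911); α = Δx/Fx = (1219/900) / (1219/180) = 1/5
check: Δy/Fy = (-1481/450) / (-1481/90) = 1/5 ✓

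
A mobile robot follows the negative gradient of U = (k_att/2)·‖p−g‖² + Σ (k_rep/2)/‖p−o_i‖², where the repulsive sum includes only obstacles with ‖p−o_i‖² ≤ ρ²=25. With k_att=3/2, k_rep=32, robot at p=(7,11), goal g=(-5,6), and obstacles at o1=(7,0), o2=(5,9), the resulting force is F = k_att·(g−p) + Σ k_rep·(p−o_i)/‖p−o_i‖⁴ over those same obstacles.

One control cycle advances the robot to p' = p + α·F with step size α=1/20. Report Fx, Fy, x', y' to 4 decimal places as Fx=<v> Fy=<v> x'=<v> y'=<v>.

F_att = 3/2·(g−p) = 3/2·(-12,-5) = (-18.0000,-7.5000)
o1: d²=121 > ρ²=25 → inactive
o2: d²=8 ≤ ρ²=25; F_rep = 32·(2,2)/8² = (1.0000,1.0000)
F = F_att + ΣF_rep = (-17.0000,-6.5000)
p' = p + 1/20·F = (6.1500,10.6750)

Fx=-17.0000 Fy=-6.5000 x'=6.1500 y'=10.6750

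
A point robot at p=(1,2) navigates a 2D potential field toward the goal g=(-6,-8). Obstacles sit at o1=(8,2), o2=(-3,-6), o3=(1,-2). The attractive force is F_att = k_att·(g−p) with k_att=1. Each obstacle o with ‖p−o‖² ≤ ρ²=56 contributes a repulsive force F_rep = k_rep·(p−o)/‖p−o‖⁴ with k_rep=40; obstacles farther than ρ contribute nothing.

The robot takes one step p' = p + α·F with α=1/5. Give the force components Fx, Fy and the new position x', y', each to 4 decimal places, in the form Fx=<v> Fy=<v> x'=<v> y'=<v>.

Fx=-7.1166 Fy=-9.3750 x'=-0.4233 y'=0.1250

F_att = 1·(g−p) = 1·(-7,-10) = (-7.0000,-10.0000)
o1: d²=49 ≤ ρ²=56; F_rep = 40·(-7,0)/49² = (-0.1166,0.0000)
o2: d²=80 > ρ²=56 → inactive
o3: d²=16 ≤ ρ²=56; F_rep = 40·(0,4)/16² = (0.0000,0.6250)
F = F_att + ΣF_rep = (-7.1166,-9.3750)
p' = p + 1/5·F = (-0.4233,0.1250)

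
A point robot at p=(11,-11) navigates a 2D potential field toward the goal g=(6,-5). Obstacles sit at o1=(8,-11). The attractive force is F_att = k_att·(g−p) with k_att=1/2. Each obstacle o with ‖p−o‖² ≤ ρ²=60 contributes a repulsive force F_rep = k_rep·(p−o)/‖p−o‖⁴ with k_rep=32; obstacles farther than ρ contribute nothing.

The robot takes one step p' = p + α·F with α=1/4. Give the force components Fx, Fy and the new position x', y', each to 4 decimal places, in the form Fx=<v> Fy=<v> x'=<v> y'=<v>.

Fx=-1.3148 Fy=3.0000 x'=10.6713 y'=-10.2500

F_att = 1/2·(g−p) = 1/2·(-5,6) = (-2.5000,3.0000)
o1: d²=9 ≤ ρ²=60; F_rep = 32·(3,0)/9² = (1.1852,0.0000)
F = F_att + ΣF_rep = (-1.3148,3.0000)
p' = p + 1/4·F = (10.6713,-10.2500)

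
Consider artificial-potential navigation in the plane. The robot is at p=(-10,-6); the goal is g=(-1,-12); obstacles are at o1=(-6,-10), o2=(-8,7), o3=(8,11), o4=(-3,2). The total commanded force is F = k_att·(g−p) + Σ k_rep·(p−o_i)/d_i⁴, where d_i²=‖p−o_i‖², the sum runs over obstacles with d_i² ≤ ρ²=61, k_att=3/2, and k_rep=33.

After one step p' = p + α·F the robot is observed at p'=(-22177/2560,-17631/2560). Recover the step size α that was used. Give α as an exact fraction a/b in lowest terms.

α = 1/10

F_att = 3/2·(g−p) = 3/2·(9,-6) = (13.5000,-9.0000)
o1: d²=32 ≤ ρ²=61; F_rep = 33·(-4,4)/32² = (-0.1289,0.1289)
o2: d²=173 > ρ²=61 → inactive
o3: d²=613 > ρ²=61 → inactive
o4: d²=113 > ρ²=61 → inactive
F = F_att + ΣF_rep = (13.3711,-8.8711)
Δp = p'−p = (1.3371,-0.8871); α = Δx/Fx = (3423/2560) / (3423/256) = 1/10
check: Δy/Fy = (-2271/2560) / (-2271/256) = 1/10 ✓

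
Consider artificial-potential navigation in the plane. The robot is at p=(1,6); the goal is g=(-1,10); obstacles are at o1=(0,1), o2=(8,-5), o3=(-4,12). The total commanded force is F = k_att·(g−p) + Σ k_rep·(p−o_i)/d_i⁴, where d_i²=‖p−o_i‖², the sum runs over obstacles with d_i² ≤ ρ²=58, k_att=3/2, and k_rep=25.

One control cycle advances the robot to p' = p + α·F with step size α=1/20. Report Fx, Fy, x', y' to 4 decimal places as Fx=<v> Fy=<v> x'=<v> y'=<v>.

Fx=-2.9630 Fy=6.1849 x'=0.8518 y'=6.3092

F_att = 3/2·(g−p) = 3/2·(-2,4) = (-3.0000,6.0000)
o1: d²=26 ≤ ρ²=58; F_rep = 25·(1,5)/26² = (0.0370,0.1849)
o2: d²=170 > ρ²=58 → inactive
o3: d²=61 > ρ²=58 → inactive
F = F_att + ΣF_rep = (-2.9630,6.1849)
p' = p + 1/20·F = (0.8518,6.3092)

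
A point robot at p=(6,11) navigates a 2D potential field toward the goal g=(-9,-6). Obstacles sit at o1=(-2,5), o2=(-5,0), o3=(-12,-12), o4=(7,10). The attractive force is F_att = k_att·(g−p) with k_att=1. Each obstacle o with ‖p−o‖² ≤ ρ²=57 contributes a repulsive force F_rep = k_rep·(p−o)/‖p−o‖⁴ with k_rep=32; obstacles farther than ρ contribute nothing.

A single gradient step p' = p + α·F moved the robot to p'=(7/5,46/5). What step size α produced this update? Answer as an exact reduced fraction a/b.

α = 1/5

F_att = 1·(g−p) = 1·(-15,-17) = (-15.0000,-17.0000)
o1: d²=100 > ρ²=57 → inactive
o2: d²=242 > ρ²=57 → inactive
o3: d²=853 > ρ²=57 → inactive
o4: d²=2 ≤ ρ²=57; F_rep = 32·(-1,1)/2² = (-8.0000,8.0000)
F = F_att + ΣF_rep = (-23.0000,-9.0000)
Δp = p'−p = (-4.6000,-1.8000); α = Δx/Fx = (-23/5) / (-23) = 1/5
check: Δy/Fy = (-9/5) / (-9) = 1/5 ✓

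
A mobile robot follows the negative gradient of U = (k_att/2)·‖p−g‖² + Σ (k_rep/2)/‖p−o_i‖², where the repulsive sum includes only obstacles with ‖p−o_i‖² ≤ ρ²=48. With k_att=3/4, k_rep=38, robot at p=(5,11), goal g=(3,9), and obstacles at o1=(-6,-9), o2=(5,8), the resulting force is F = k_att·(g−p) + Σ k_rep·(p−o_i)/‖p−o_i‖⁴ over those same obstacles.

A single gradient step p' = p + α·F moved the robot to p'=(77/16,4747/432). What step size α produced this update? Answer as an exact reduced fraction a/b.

α = 1/8

F_att = 3/4·(g−p) = 3/4·(-2,-2) = (-1.5000,-1.5000)
o1: d²=521 > ρ²=48 → inactive
o2: d²=9 ≤ ρ²=48; F_rep = 38·(0,3)/9² = (0.0000,1.4074)
F = F_att + ΣF_rep = (-1.5000,-0.0926)
Δp = p'−p = (-0.1875,-0.0116); α = Δx/Fx = (-3/16) / (-3/2) = 1/8
check: Δy/Fy = (-5/432) / (-5/54) = 1/8 ✓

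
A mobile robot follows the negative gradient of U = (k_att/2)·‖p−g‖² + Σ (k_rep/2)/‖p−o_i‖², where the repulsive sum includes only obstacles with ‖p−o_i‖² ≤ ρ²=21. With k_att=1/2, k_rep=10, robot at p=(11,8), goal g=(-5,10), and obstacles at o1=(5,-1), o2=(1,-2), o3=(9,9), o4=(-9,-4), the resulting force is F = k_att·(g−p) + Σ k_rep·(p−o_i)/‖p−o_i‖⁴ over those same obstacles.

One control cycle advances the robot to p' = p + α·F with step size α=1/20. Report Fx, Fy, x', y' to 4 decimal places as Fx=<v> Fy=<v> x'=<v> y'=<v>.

F_att = 1/2·(g−p) = 1/2·(-16,2) = (-8.0000,1.0000)
o1: d²=117 > ρ²=21 → inactive
o2: d²=200 > ρ²=21 → inactive
o3: d²=5 ≤ ρ²=21; F_rep = 10·(2,-1)/5² = (0.8000,-0.4000)
o4: d²=544 > ρ²=21 → inactive
F = F_att + ΣF_rep = (-7.2000,0.6000)
p' = p + 1/20·F = (10.6400,8.0300)

Fx=-7.2000 Fy=0.6000 x'=10.6400 y'=8.0300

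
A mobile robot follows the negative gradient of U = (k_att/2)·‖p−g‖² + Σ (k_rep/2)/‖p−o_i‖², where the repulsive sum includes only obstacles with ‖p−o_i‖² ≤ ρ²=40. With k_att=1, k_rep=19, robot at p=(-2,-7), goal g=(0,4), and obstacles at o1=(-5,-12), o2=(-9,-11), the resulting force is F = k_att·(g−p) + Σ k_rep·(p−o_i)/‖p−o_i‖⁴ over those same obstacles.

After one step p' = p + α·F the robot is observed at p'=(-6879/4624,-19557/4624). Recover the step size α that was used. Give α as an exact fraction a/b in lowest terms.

F_att = 1·(g−p) = 1·(2,11) = (2.0000,11.0000)
o1: d²=34 ≤ ρ²=40; F_rep = 19·(3,5)/34² = (0.0493,0.0822)
o2: d²=65 > ρ²=40 → inactive
F = F_att + ΣF_rep = (2.0493,11.0822)
Δp = p'−p = (0.5123,2.7705); α = Δx/Fx = (2369/4624) / (2369/1156) = 1/4
check: Δy/Fy = (12811/4624) / (12811/1156) = 1/4 ✓

α = 1/4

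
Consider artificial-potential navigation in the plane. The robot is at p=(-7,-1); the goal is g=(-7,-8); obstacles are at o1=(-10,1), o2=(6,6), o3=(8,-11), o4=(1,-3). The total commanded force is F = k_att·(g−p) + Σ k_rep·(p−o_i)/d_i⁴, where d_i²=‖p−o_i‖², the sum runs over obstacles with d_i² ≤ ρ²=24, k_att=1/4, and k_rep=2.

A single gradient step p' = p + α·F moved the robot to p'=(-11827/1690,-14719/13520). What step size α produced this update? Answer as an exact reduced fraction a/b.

F_att = 1/4·(g−p) = 1/4·(0,-7) = (0.0000,-1.7500)
o1: d²=13 ≤ ρ²=24; F_rep = 2·(3,-2)/13² = (0.0355,-0.0237)
o2: d²=218 > ρ²=24 → inactive
o3: d²=325 > ρ²=24 → inactive
o4: d²=68 > ρ²=24 → inactive
F = F_att + ΣF_rep = (0.0355,-1.7737)
Δp = p'−p = (0.0018,-0.0887); α = Δx/Fx = (3/1690) / (6/169) = 1/20
check: Δy/Fy = (-1199/13520) / (-1199/676) = 1/20 ✓

α = 1/20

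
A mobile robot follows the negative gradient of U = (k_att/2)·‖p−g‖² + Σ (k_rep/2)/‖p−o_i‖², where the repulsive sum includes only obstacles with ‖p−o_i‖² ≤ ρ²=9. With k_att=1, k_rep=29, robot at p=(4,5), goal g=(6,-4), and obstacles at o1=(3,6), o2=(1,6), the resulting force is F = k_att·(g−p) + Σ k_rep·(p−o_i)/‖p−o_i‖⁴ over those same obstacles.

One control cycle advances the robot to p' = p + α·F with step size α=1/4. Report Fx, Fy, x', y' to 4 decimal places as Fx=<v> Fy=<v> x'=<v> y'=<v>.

Fx=9.2500 Fy=-16.2500 x'=6.3125 y'=0.9375

F_att = 1·(g−p) = 1·(2,-9) = (2.0000,-9.0000)
o1: d²=2 ≤ ρ²=9; F_rep = 29·(1,-1)/2² = (7.2500,-7.2500)
o2: d²=10 > ρ²=9 → inactive
F = F_att + ΣF_rep = (9.2500,-16.2500)
p' = p + 1/4·F = (6.3125,0.9375)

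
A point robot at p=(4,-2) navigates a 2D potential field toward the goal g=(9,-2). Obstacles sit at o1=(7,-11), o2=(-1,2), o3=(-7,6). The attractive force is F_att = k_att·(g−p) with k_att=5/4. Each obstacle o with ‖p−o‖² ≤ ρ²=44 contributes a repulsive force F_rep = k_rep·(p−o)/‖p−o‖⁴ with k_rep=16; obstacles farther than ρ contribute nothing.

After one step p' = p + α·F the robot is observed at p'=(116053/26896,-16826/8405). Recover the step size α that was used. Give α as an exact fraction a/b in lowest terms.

α = 1/20

F_att = 5/4·(g−p) = 5/4·(5,0) = (6.2500,0.0000)
o1: d²=90 > ρ²=44 → inactive
o2: d²=41 ≤ ρ²=44; F_rep = 16·(5,-4)/41² = (0.0476,-0.0381)
o3: d²=185 > ρ²=44 → inactive
F = F_att + ΣF_rep = (6.2976,-0.0381)
Δp = p'−p = (0.3149,-0.0019); α = Δx/Fx = (8469/26896) / (42345/6724) = 1/20
check: Δy/Fy = (-16/8405) / (-64/1681) = 1/20 ✓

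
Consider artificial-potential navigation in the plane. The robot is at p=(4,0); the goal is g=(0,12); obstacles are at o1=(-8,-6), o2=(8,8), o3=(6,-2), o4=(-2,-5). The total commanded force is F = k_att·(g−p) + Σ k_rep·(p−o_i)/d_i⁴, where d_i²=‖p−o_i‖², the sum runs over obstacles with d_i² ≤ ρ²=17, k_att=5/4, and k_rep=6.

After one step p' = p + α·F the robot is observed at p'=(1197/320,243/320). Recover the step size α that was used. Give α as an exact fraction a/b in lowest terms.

F_att = 5/4·(g−p) = 5/4·(-4,12) = (-5.0000,15.0000)
o1: d²=180 > ρ²=17 → inactive
o2: d²=80 > ρ²=17 → inactive
o3: d²=8 ≤ ρ²=17; F_rep = 6·(-2,2)/8² = (-0.1875,0.1875)
o4: d²=61 > ρ²=17 → inactive
F = F_att + ΣF_rep = (-5.1875,15.1875)
Δp = p'−p = (-0.2594,0.7594); α = Δx/Fx = (-83/320) / (-83/16) = 1/20
check: Δy/Fy = (243/320) / (243/16) = 1/20 ✓

α = 1/20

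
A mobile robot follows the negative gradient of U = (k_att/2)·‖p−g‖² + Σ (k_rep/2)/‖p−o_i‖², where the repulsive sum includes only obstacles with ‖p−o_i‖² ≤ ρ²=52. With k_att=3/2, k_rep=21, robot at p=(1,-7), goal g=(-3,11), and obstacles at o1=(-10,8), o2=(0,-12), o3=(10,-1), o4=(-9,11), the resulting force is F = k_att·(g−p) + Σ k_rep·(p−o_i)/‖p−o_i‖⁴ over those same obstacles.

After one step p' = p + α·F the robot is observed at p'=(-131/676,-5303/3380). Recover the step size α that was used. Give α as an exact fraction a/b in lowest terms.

α = 1/5

F_att = 3/2·(g−p) = 3/2·(-4,18) = (-6.0000,27.0000)
o1: d²=346 > ρ²=52 → inactive
o2: d²=26 ≤ ρ²=52; F_rep = 21·(1,5)/26² = (0.0311,0.1553)
o3: d²=117 > ρ²=52 → inactive
o4: d²=424 > ρ²=52 → inactive
F = F_att + ΣF_rep = (-5.9689,27.1553)
Δp = p'−p = (-1.1938,5.4311); α = Δx/Fx = (-807/676) / (-4035/676) = 1/5
check: Δy/Fy = (18357/3380) / (18357/676) = 1/5 ✓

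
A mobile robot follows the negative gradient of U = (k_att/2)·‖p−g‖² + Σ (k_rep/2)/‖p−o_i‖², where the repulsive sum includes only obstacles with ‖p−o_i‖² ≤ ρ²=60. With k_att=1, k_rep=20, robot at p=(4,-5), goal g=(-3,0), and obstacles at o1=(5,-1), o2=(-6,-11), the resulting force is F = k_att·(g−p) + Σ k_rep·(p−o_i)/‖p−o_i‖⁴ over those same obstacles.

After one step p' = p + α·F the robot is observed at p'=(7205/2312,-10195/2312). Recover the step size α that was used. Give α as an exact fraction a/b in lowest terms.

α = 1/8

F_att = 1·(g−p) = 1·(-7,5) = (-7.0000,5.0000)
o1: d²=17 ≤ ρ²=60; F_rep = 20·(-1,-4)/17² = (-0.0692,-0.2768)
o2: d²=136 > ρ²=60 → inactive
F = F_att + ΣF_rep = (-7.0692,4.7232)
Δp = p'−p = (-0.8837,0.5904); α = Δx/Fx = (-2043/2312) / (-2043/289) = 1/8
check: Δy/Fy = (1365/2312) / (1365/289) = 1/8 ✓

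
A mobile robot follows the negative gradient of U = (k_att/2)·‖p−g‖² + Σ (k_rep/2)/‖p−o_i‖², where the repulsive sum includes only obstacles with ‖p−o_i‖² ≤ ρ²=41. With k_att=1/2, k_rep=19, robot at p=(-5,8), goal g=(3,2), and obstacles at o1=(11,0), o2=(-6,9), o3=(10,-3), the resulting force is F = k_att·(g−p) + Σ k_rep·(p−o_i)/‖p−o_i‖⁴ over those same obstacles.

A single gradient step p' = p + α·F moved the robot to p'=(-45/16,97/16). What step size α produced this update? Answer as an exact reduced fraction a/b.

α = 1/4

F_att = 1/2·(g−p) = 1/2·(8,-6) = (4.0000,-3.0000)
o1: d²=320 > ρ²=41 → inactive
o2: d²=2 ≤ ρ²=41; F_rep = 19·(1,-1)/2² = (4.7500,-4.7500)
o3: d²=346 > ρ²=41 → inactive
F = F_att + ΣF_rep = (8.7500,-7.7500)
Δp = p'−p = (2.1875,-1.9375); α = Δx/Fx = (35/16) / (35/4) = 1/4
check: Δy/Fy = (-31/16) / (-31/4) = 1/4 ✓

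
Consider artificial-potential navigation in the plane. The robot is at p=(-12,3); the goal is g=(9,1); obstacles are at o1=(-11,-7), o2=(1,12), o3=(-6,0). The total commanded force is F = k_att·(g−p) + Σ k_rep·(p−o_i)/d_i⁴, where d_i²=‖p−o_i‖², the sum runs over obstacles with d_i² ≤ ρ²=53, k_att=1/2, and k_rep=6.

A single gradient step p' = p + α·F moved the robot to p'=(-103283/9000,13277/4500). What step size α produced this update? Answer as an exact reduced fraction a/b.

α = 1/20

F_att = 1/2·(g−p) = 1/2·(21,-2) = (10.5000,-1.0000)
o1: d²=101 > ρ²=53 → inactive
o2: d²=250 > ρ²=53 → inactive
o3: d²=45 ≤ ρ²=53; F_rep = 6·(-6,3)/45² = (-0.0178,0.0089)
F = F_att + ΣF_rep = (10.4822,-0.9911)
Δp = p'−p = (0.5241,-0.0496); α = Δx/Fx = (4717/9000) / (4717/450) = 1/20
check: Δy/Fy = (-223/4500) / (-223/225) = 1/20 ✓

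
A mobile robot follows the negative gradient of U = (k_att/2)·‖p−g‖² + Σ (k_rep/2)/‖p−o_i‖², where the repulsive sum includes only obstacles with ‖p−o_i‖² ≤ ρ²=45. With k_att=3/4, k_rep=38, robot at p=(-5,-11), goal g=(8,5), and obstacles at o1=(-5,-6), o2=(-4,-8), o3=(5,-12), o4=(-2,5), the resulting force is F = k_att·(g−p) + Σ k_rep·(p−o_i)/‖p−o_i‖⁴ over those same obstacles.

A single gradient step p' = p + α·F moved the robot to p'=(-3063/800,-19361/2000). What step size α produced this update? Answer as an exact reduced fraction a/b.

α = 1/8

F_att = 3/4·(g−p) = 3/4·(13,16) = (9.7500,12.0000)
o1: d²=25 ≤ ρ²=45; F_rep = 38·(0,-5)/25² = (0.0000,-0.3040)
o2: d²=10 ≤ ρ²=45; F_rep = 38·(-1,-3)/10² = (-0.3800,-1.1400)
o3: d²=101 > ρ²=45 → inactive
o4: d²=265 > ρ²=45 → inactive
F = F_att + ΣF_rep = (9.3700,10.5560)
Δp = p'−p = (1.1712,1.3195); α = Δx/Fx = (937/800) / (937/100) = 1/8
check: Δy/Fy = (2639/2000) / (2639/250) = 1/8 ✓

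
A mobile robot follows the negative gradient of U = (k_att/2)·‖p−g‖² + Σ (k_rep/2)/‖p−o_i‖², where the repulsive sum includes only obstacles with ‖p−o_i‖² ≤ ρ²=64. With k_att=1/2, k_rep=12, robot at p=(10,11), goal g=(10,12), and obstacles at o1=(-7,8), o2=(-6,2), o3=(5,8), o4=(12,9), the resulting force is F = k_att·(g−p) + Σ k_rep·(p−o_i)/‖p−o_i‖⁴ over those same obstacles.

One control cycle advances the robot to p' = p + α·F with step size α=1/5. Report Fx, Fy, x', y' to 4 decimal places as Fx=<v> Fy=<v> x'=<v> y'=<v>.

F_att = 1/2·(g−p) = 1/2·(0,1) = (0.0000,0.5000)
o1: d²=298 > ρ²=64 → inactive
o2: d²=337 > ρ²=64 → inactive
o3: d²=34 ≤ ρ²=64; F_rep = 12·(5,3)/34² = (0.0519,0.0311)
o4: d²=8 ≤ ρ²=64; F_rep = 12·(-2,2)/8² = (-0.3750,0.3750)
F = F_att + ΣF_rep = (-0.3231,0.9061)
p' = p + 1/5·F = (9.9354,11.1812)

Fx=-0.3231 Fy=0.9061 x'=9.9354 y'=11.1812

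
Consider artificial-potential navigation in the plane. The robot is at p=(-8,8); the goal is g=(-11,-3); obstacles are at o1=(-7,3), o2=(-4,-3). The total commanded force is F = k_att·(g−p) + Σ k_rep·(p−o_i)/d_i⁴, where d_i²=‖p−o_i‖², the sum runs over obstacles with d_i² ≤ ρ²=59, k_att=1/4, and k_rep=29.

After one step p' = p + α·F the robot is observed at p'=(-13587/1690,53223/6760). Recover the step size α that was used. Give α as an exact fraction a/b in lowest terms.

α = 1/20

F_att = 1/4·(g−p) = 1/4·(-3,-11) = (-0.7500,-2.7500)
o1: d²=26 ≤ ρ²=59; F_rep = 29·(-1,5)/26² = (-0.0429,0.2145)
o2: d²=137 > ρ²=59 → inactive
F = F_att + ΣF_rep = (-0.7929,-2.5355)
Δp = p'−p = (-0.0396,-0.1268); α = Δx/Fx = (-67/1690) / (-134/169) = 1/20
check: Δy/Fy = (-857/6760) / (-857/338) = 1/20 ✓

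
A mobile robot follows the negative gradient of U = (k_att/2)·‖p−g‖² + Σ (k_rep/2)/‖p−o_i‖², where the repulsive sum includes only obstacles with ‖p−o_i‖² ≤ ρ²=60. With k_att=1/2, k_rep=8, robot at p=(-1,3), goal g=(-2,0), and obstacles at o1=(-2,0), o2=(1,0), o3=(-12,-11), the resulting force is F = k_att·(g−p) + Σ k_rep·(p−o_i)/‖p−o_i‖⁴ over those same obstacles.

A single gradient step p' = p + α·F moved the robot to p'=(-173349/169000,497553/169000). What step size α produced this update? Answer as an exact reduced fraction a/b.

α = 1/20

F_att = 1/2·(g−p) = 1/2·(-1,-3) = (-0.5000,-1.5000)
o1: d²=10 ≤ ρ²=60; F_rep = 8·(1,3)/10² = (0.0800,0.2400)
o2: d²=13 ≤ ρ²=60; F_rep = 8·(-2,3)/13² = (-0.0947,0.1420)
o3: d²=317 > ρ²=60 → inactive
F = F_att + ΣF_rep = (-0.5147,-1.1180)
Δp = p'−p = (-0.0257,-0.0559); α = Δx/Fx = (-4349/169000) / (-4349/8450) = 1/20
check: Δy/Fy = (-9447/169000) / (-9447/8450) = 1/20 ✓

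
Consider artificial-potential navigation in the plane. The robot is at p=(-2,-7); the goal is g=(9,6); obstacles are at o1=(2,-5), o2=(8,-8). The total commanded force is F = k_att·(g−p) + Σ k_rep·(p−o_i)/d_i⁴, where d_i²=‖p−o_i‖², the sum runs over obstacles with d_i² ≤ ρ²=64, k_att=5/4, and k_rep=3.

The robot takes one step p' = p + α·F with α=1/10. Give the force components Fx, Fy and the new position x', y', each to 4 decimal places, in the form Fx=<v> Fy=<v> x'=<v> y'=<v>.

F_att = 5/4·(g−p) = 5/4·(11,13) = (13.7500,16.2500)
o1: d²=20 ≤ ρ²=64; F_rep = 3·(-4,-2)/20² = (-0.0300,-0.0150)
o2: d²=101 > ρ²=64 → inactive
F = F_att + ΣF_rep = (13.7200,16.2350)
p' = p + 1/10·F = (-0.6280,-5.3765)

Fx=13.7200 Fy=16.2350 x'=-0.6280 y'=-5.3765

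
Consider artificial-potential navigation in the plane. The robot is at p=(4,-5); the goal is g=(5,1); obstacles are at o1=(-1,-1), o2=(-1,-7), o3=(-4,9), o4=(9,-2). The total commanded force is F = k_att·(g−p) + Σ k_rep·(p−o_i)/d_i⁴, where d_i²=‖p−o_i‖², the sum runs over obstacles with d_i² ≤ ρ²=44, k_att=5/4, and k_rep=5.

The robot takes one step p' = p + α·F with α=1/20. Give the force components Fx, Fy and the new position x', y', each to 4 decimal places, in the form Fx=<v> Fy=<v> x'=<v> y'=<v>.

F_att = 5/4·(g−p) = 5/4·(1,6) = (1.2500,7.5000)
o1: d²=41 ≤ ρ²=44; F_rep = 5·(5,-4)/41² = (0.0149,-0.0119)
o2: d²=29 ≤ ρ²=44; F_rep = 5·(5,2)/29² = (0.0297,0.0119)
o3: d²=260 > ρ²=44 → inactive
o4: d²=34 ≤ ρ²=44; F_rep = 5·(-5,-3)/34² = (-0.0216,-0.0130)
F = F_att + ΣF_rep = (1.2730,7.4870)
p' = p + 1/20·F = (4.0636,-4.6256)

Fx=1.2730 Fy=7.4870 x'=4.0636 y'=-4.6256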